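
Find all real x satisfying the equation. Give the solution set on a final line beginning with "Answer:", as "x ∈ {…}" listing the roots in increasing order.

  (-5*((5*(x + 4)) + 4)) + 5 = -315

Step 1. [(-5*((5*(x + 4)) + 4)) + 5 = -315] 5 comes off first (subtract 5) ⇒ sub: -5*((5*(x + 4)) + 4) = -320.
Step 2. [-5*((5*(x + 4)) + 4) = -320] -5·(inner) — divide through by -5 ⇒ div: (5*(x + 4)) + 4 = 64.
Step 3. [(5*(x + 4)) + 4 = 64] the outer +4 inverts by subtracting 4. So sub: 5*(x + 4) = 60.
Step 4. [5*(x + 4) = 60] 5 out front; divide by 5, so div: x + 4 = 12.
Step 5. [x + 4 = 12] +4 is outermost — subtract 4 both sides, so sub: x = 8.

Answer: x ∈ {8}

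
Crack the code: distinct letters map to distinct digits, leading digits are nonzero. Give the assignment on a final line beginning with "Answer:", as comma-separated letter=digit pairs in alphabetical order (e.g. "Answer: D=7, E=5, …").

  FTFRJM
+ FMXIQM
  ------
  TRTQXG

Step 1. [col 1: M + M ≡ G (mod 10)] several values work for M in column 1 (M + M ≡ G (mod 10), carry-in 0); try M=1 ⇒ M=1.
Step 2. [col 1: M + M ≡ G (mod 10)] from column 1 (M=1, carry-in 0, digits 1 already taken and all letters distinct): G must equal 2. So G=2.
Step 3. [col 2: J + Q ≡ X (mod 10)] Q=7 is one option consistent with column 2 (J + Q ≡ X (mod 10), carry-in 0) — take it ⇒ Q=7.
Step 4. [col 2: J + Q ≡ X (mod 10)] no forcing yet in column 2 (carry-in 0); J=8 is free and consistent — try it. So J=8.
Step 5. [col 2: J + Q ≡ X (mod 10)] column 2 reads J+Q+carry(0)=X with J=8, Q=7; with digits 1,2,7,8 already taken and all letters distinct, the only value for X is 5, so X=5.
Step 6. [col 3: R + I ≡ Q (mod 10)] several values work for I in column 3 (R + I ≡ Q (mod 10), carry-in 1); try I=6, so I=6.
Step 7. [col 3: R + I ≡ Q (mod 10)] in column 3 we have R+I≡Q with carry-in 1; given I=6, Q=7 and digits 1,2,5,6,7,8 already taken and all letters distinct, that pins R to 0. So R=0.
Step 8. [col 4: F + X ≡ T (mod 10)] column 4 (F + X ≡ T (mod 10), carry-in 0) doesn't pin F yet; pick F=4 and continue. So F=4.
Step 9. [col 4: F + X ≡ T (mod 10)] in column 4 we have F+X≡T with carry-in 0; given F=4, X=5 and digits 0,1,2,4,5,6,7,8 already taken and all letters distinct, that pins T to 9. So T=9.

Answer: F=4, G=2, I=6, J=8, M=1, Q=7, R=0, T=9, X=5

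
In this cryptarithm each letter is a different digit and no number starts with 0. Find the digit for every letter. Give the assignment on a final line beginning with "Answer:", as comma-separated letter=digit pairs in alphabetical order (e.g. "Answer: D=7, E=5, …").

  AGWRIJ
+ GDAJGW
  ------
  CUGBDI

Step 1. [col 1: J + W ≡ I (mod 10)] no forcing yet in column 1 (carry-in 0); I=9 is free and consistent — try it, so I=9.
Step 2. [col 1: J + W ≡ I (mod 10)] several values work for J in column 1 (J + W ≡ I (mod 10), carry-in 0); try J=4 ⇒ J=4.
Step 3. [col 1: J + W ≡ I (mod 10)] column 1 reads J+W+carry(0)=I with J=4, I=9; with digits 4,9 already taken and all letters distinct, the only value for W is 5 ⇒ W=5.
Step 4. [col 2: I + G ≡ D (mod 10)] column 2 (I + G ≡ D (mod 10), carry-in 0) doesn't pin D yet; pick D=0 and continue. So D=0.
Step 5. [col 2: I + G ≡ D (mod 10)] in column 2 we have I+G≡D with carry-in 0; given I=9, D=0 and digits 0,4,5,9 already taken and all letters distinct, that pins G to 1 ⇒ G=1.
Step 6. [col 3: R + J ≡ B (mod 10)] R=3 is one option consistent with column 3 (R + J ≡ B (mod 10), carry-in 1) — take it ⇒ R=3.
Step 7. [col 3: R + J ≡ B (mod 10)] column 3 reads R+J+carry(1)=B with R=3, J=4; with digits 0,1,3,4,5,9 already taken and all letters distinct, the only value for B is 8. So B=8.
Step 8. [col 4: W + A ≡ G (mod 10)] from column 4 (W=5, G=1, carry-in 0, digits 0,1,3,4,5,8,9 already taken and all letters distinct): A must equal 6 ⇒ A=6.
Step 9. [col 5: G + D ≡ U (mod 10)] in column 5 we have G+D≡U with carry-in 1; given G=1, D=0 and digits 0,1,3,4,5,6,8,9 already taken and all letters distinct, that pins U to 2. So U=2.
Step 10. [col 6: A + G ≡ C (mod 10)] column 6: given A=6, G=1, carry-in 0, and digits 0,1,2,3,4,5,6,8,9 already taken and all letters distinct, A+G≡C (mod 10) forces C=7, so C=7.

Answer: A=6, B=8, C=7, D=0, G=1, I=9, J=4, R=3, U=2, W=5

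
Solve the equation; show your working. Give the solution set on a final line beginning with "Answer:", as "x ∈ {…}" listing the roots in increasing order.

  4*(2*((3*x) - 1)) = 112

Step 1. [4*(2*((3*x) - 1)) = 112] divide by the outer 4 ⇒ div: 2*((3*x) - 1) = 28.
Step 2. [2*((3*x) - 1) = 28] divide by the outer 2. So div: (3*x) - 1 = 14.
Step 3. [(3*x) - 1 = 14] the outer -1 inverts by adding 1, so sub: 3*x = 15.
Step 4. [3*x = 15] leading coefficient 3: divide by 3. So div: x = 5.

Answer: x ∈ {5}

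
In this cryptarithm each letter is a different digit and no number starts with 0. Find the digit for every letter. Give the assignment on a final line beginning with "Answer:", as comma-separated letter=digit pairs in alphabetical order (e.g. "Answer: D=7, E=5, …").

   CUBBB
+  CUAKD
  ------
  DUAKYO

Step 1. [col 1: B + D ≡ O (mod 10)] no forcing yet in column 1 (carry-in 0); B=7 is free and consistent — try it. So B=7.
Step 2. [col 1: B + D ≡ O (mod 10)] column 1 (B + D ≡ O (mod 10), carry-in 0) doesn't pin O yet; pick O=8 and continue, so O=8.
Step 3. [col 1: B + D ≡ O (mod 10)] column 1 reads B+D+carry(0)=O with B=7, O=8; with digits 7,8 already taken and all letters distinct, the only value for D is 1. So D=1.
Step 4. [col 2: B + K ≡ Y (mod 10)] Y=0 is one option consistent with column 2 (B + K ≡ Y (mod 10), carry-in 0) — take it. So Y=0.
Step 5. [col 2: B + K ≡ Y (mod 10)] from column 2 (B=7, Y=0, carry-in 0, digits 0,1,7,8 already taken and all letters distinct): K must equal 3, so K=3.
Step 6. [col 3: B + A ≡ K (mod 10)] in column 3 we have B+A≡K with carry-in 1; given B=7, K=3 and digits 0,1,3,7,8 already taken and all letters distinct, that pins A to 5. So A=5.
Step 7. [col 4: U + U ≡ A (mod 10)] column 4: given A=5, carry-in 1, and digits 0,1,3,5,7,8 already taken and all letters distinct, U+U≡A (mod 10) forces U=2. So U=2.
Step 8. [col 5: C + C ≡ U (mod 10)] in column 5 we have C+C≡U with carry-in 0; given U=2 and digits 0,1,2,3,5,7,8 already taken and all letters distinct, that pins C to 6. So C=6.

Answer: A=5, B=7, C=6, D=1, K=3, O=8, U=2, Y=0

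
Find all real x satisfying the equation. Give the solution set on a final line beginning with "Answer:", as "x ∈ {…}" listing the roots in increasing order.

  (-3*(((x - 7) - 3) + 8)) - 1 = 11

Step 1. [(-3*(((x - 7) - 3) + 8)) - 1 = 11] add 1: x sits inside (… - 1), so sub: -3*(((x - 7) - 3) + 8) = 12.
Step 2. [-3*(((x - 7) - 3) + 8) = 12] -3·(inner) — divide through by -3. So div: ((x - 7) - 3) + 8 = -4.
Step 3. [((x - 7) - 3) + 8 = -4] 8 comes off first (subtract 8) ⇒ sub: (x - 7) - 3 = -12.
Step 4. [(x - 7) - 3 = -12] add 3: x sits inside (… - 3). So sub: x - 7 = -9.
Step 5. [x - 7 = -9] -7 is outermost — add 7 both sides. So sub: x = -2.

Answer: x ∈ {-2}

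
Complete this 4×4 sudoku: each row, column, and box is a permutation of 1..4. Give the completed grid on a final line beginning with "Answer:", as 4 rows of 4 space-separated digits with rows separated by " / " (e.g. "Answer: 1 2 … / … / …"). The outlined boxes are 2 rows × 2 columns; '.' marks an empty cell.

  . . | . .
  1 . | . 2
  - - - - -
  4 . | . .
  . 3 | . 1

Step 1. [r1c4∈{3,4}] r1c4 is the only open cell in col 4 admitting 4, so r1c4=4.
Step 2. [r4c1∈{2}] nothing but 2 survives at r4c1, so r4c1=2.
Step 3. [r2c3∈{3}] r2c3's peers cover all but 3. So r2c3=3.
Step 4. [r1c2∈{2}] nothing but 2 survives at r1c2, so r1c2=2.
Step 5. [r4c3∈{4}] only 4 remains possible at r4c3. So r4c3=4.
Step 6. [r1c3∈{1}] r1c3's peers cover all but 1 ⇒ r1c3=1.
Step 7. [r3c3∈{2}] r3c3 is down to just 2, so r3c3=2.
Step 8. [r3c4∈{3}] r3c4 is down to just 3. So r3c4=3.
Step 9. [r2c2∈{4}] r2c2 has the single candidate 4, so r2c2=4.
Step 10. [r1c1∈{3}] nothing but 3 survives at r1c1. So r1c1=3.
Step 11. [r3c2∈{1}] only 1 remains possible at r3c2, so r3c2=1.

Answer: 3 2 1 4 / 1 4 3 2 / 4 1 2 3 / 2 3 4 1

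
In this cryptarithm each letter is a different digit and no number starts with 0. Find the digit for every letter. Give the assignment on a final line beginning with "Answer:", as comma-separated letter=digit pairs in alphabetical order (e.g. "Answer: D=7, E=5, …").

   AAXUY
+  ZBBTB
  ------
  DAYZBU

Step 1. [col 1: Y + B ≡ U (mod 10)] column 1 (Y + B ≡ U (mod 10), carry-in 0) doesn't pin U yet; pick U=0 and continue, so U=0.
Step 2. [D] D is the leading digit of a 6-digit sum of two 5-digit numbers; the final carry is exactly 1. So D=1.
Step 3. [col 1: Y + B ≡ U (mod 10)] column 1 (Y + B ≡ U (mod 10), carry-in 0) doesn't pin Y yet; pick Y=4 and continue. So Y=4.
Step 4. [col 1: Y + B ≡ U (mod 10)] from column 1 (Y=4, U=0, carry-in 0, digits 0,1,4 already taken and all letters distinct): B must equal 6, so B=6.
Step 5. [col 2: U + T ≡ B (mod 10)] from column 2 (U=0, B=6, carry-in 1, digits 0,1,4,6 already taken and all letters distinct): T must equal 5. So T=5.
Step 6. [col 3: X + B ≡ Z (mod 10)] several values work for X in column 3 (X + B ≡ Z (mod 10), carry-in 0); try X=3, so X=3.
Step 7. [col 3: X + B ≡ Z (mod 10)] column 3: given X=3, B=6, carry-in 0, and digits 0,1,3,4,5,6 already taken and all letters distinct, X+B≡Z (mod 10) forces Z=9 ⇒ Z=9.
Step 8. [col 4: A + B ≡ Y (mod 10)] column 4: given B=6, Y=4, carry-in 0, and digits 0,1,3,4,5,6,9 already taken and all letters distinct, A+B≡Y (mod 10) forces A=8 ⇒ A=8.

Answer: A=8, B=6, D=1, T=5, U=0, X=3, Y=4, Z=9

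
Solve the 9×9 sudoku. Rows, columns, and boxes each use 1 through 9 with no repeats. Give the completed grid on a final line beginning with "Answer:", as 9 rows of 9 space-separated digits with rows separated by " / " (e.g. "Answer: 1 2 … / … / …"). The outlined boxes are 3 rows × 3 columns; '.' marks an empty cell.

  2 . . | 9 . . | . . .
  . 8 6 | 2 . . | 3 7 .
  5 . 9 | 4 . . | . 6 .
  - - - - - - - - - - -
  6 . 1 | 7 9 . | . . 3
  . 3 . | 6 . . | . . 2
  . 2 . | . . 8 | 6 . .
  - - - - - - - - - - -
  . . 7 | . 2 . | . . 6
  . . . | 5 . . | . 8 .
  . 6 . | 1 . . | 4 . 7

Step 1. [r1c3∈{3,4}] 3 has one home in box 1: r1c3. So r1c3=3.
Step 2. [r5c7∈{1,5,7,8,9}] r5c7 is the only open cell in col 7 admitting 7 ⇒ r5c7=7.
Step 3. [r2c9∈{1,4,5,9}] in row 2, 9 fits only at r2c9 ⇒ r2c9=9.
Step 4. [r8c9∈{1}] r8c9's peers cover all but 1 ⇒ r8c9=1.
Step 5. [r2c1∈{1,4}] 4 has one home in row 2: r2c1. So r2c1=4.
Step 6. [r9c8∈{2,3,5,9}] r9c8 is the only open cell in col 8 admitting 2, so r9c8=2.
Step 7. [r8c7∈{9}] r8c7 has the single candidate 9 ⇒ r8c7=9.
Step 8. [r7c2∈{1,4,5,9}] col 2 places 9 nowhere but r7c2, so r7c2=9.
Step 9. [r4c2∈{4,5}] 5 has one home in col 2: r4c2 ⇒ r4c2=5.
Step 10. [r6c3∈{4}] nothing but 4 survives at r6c3 ⇒ r6c3=4.
Step 11. [r7c6∈{3,4}] 4 has one home in row 7: r7c6 ⇒ r7c6=4.
Step 12. [r3c9∈{8}] r3c9 has the single candidate 8, so r3c9=8.
Step 13. [r1c5∈{1,5,6,7,8}] row 1 places 8 nowhere but r1c5. So r1c5=8.
Step 14. [r9c5∈{3}] nothing but 3 survives at r9c5 ⇒ r9c5=3.
Step 15. [r1c6∈{1,5,6,7}] across row 1, 6 lands solely at r1c6 ⇒ r1c6=6.
Step 16. [r6c9∈{5}] r6c9 has the single candidate 5, so r6c9=5.
Step 17. [r6c5∈{1}] r6c5 is down to just 1. So r6c5=1.
Step 18. [r5c8∈{1,4,9}] row 5 places 1 nowhere but r5c8. So r5c8=1.
Step 19. [r9c1∈{8}] r9c1 is down to just 8, so r9c1=8.
Step 20. [r3c5∈{7}] r3c5's peers cover all but 7 ⇒ r3c5=7.
Step 21. [r3c2∈{1}] r3c2 is down to just 1. So r3c2=1.
Step 22. [r7c7∈{5}] r7c7's peers cover all but 5 ⇒ r7c7=5.
Step 23. [r2c5∈{5}] r2c5 has the single candidate 5 ⇒ r2c5=5.
Step 24. [r6c8∈{9}] nothing but 9 survives at r6c8 ⇒ r6c8=9.
Step 25. [r7c1∈{1,3}] across row 7, 1 lands solely at r7c1. So r7c1=1.
Step 26. [r1c8∈{4,5}] 5 has one home in row 1: r1c8 ⇒ r1c8=5.
Step 27. [r2c6∈{1}] r2c6's peers cover all but 1. So r2c6=1.
Step 28. [r8c2∈{4}] r8c2 is down to just 4, so r8c2=4.
Step 29. [r4c7∈{8}] nothing but 8 survives at r4c7, so r4c7=8.
Step 30. [r4c6∈{2}] nothing but 2 survives at r4c6. So r4c6=2.
Step 31. [r3c6∈{3}] r3c6 is down to just 3 ⇒ r3c6=3.
Step 32. [r8c5∈{6}] nothing but 6 survives at r8c5. So r8c5=6.
Step 33. [r5c3∈{8}] r5c3 has the single candidate 8. So r5c3=8.
Step 34. [r7c8∈{3}] only 3 remains possible at r7c8. So r7c8=3.
Step 35. [r8c3∈{2}] nothing but 2 survives at r8c3. So r8c3=2.
Step 36. [r1c9∈{4}] r1c9 has the single candidate 4. So r1c9=4.
Step 37. [r5c6∈{5}] only 5 remains possible at r5c6. So r5c6=5.
Step 38. [r7c4∈{8}] only 8 remains possible at r7c4 ⇒ r7c4=8.
Step 39. [r8c6∈{7}] r8c6's peers cover all but 7 ⇒ r8c6=7.
Step 40. [r4c8∈{4}] r4c8 has the single candidate 4, so r4c8=4.
Step 41. [r5c1∈{9}] r5c1 has the single candidate 9. So r5c1=9.
Step 42. [r6c1∈{7}] r6c1's peers cover all but 7 ⇒ r6c1=7.
Step 43. [r1c2∈{7}] nothing but 7 survives at r1c2 ⇒ r1c2=7.
Step 44. [r3c7∈{2}] nothing but 2 survives at r3c7, so r3c7=2.
Step 45. [r9c3∈{5}] r9c3's peers cover all but 5. So r9c3=5.
Step 46. [r5c5∈{4}] nothing but 4 survives at r5c5 ⇒ r5c5=4.
Step 47. [r9c6∈{9}] r9c6 has the single candidate 9 ⇒ r9c6=9.
Step 48. [r8c1∈{3}] r8c1's peers cover all but 3, so r8c1=3.
Step 49. [r1c7∈{1}] r1c7 is down to just 1, so r1c7=1.
Step 50. [r6c4∈{3}] r6c4's peers cover all but 3. So r6c4=3.

Answer: 2 7 3 9 8 6 1 5 4 / 4 8 6 2 5 1 3 7 9 / 5 1 9 4 7 3 2 6 8 / 6 5 1 7 9 2 8 4 3 / 9 3 8 6 4 5 7 1 2 / 7 2 4 3 1 8 6 9 5 / 1 9 7 8 2 4 5 3 6 / 3 4 2 5 6 7 9 8 1 / 8 6 5 1 3 9 4 2 7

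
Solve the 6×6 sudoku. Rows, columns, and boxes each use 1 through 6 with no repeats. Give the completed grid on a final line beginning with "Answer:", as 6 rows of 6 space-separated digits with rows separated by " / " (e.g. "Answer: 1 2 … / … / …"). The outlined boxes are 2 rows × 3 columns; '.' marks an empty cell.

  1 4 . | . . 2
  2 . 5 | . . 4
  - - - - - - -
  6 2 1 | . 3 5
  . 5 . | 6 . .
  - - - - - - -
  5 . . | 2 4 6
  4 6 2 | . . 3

Step 1. [r5c3∈{3}] only 3 remains possible at r5c3, so r5c3=3.
Step 2. [r1c4∈{3,5}] 3 has one home in row 1: r1c4 ⇒ r1c4=3.
Step 3. [r6c4∈{1,5}] col 4 places 5 nowhere but r6c4, so r6c4=5.
Step 4. [r6c5∈{1}] nothing but 1 survives at r6c5, so r6c5=1.
Step 5. [r1c3∈{6}] nothing but 6 survives at r1c3 ⇒ r1c3=6.
Step 6. [r4c3∈{4}] r4c3 has the single candidate 4, so r4c3=4.
Step 7. [r2c2∈{3}] nothing but 3 survives at r2c2 ⇒ r2c2=3.
Step 8. [r4c6∈{1}] nothing but 1 survives at r4c6 ⇒ r4c6=1.
Step 9. [r5c2∈{1}] r5c2's peers cover all but 1, so r5c2=1.
Step 10. [r2c4∈{1}] only 1 remains possible at r2c4, so r2c4=1.
Step 11. [r4c5∈{2}] r4c5 is down to just 2 ⇒ r4c5=2.
Step 12. [r3c4∈{4}] nothing but 4 survives at r3c4. So r3c4=4.
Step 13. [r2c5∈{6}] only 6 remains possible at r2c5. So r2c5=6.
Step 14. [r4c1∈{3}] r4c1 is down to just 3 ⇒ r4c1=3.
Step 15. [r1c5∈{5}] only 5 remains possible at r1c5, so r1c5=5.

Answer: 1 4 6 3 5 2 / 2 3 5 1 6 4 / 6 2 1 4 3 5 / 3 5 4 6 2 1 / 5 1 3 2 4 6 / 4 6 2 5 1 3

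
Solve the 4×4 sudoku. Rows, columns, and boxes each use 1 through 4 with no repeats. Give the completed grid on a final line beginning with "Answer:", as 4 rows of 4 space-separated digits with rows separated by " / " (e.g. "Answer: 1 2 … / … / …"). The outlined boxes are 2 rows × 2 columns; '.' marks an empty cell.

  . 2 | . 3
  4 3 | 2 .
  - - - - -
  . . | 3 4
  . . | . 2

Step 1. [r4c3∈{1}] r4c3 has the single candidate 1. So r4c3=1.
Step 2. [r3c1∈{1,2}] in row 3, 2 fits only at r3c1, so r3c1=2.
Step 3. [r3c2∈{1}] r3c2 has the single candidate 1, so r3c2=1.
Step 4. [r1c1∈{1}] r1c1 has the single candidate 1. So r1c1=1.
Step 5. [r4c2∈{4}] only 4 remains possible at r4c2 ⇒ r4c2=4.
Step 6. [r1c3∈{4}] r1c3 has the single candidate 4 ⇒ r1c3=4.
Step 7. [r2c4∈{1}] r2c4's peers cover all but 1, so r2c4=1.
Step 8. [r4c1∈{3}] r4c1 is down to just 3 ⇒ r4c1=3.

Answer: 1 2 4 3 / 4 3 2 1 / 2 1 3 4 / 3 4 1 2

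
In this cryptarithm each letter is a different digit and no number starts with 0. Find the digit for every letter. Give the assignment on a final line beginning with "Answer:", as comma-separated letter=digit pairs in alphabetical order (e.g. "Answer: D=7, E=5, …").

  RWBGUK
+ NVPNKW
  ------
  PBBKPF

Step 1. [col 1: K + W ≡ F (mod 10)] F=0 is one option consistent with column 1 (K + W ≡ F (mod 10), carry-in 0) — take it. So F=0.
Step 2. [col 1: K + W ≡ F (mod 10)] no forcing yet in column 1 (carry-in 0); K=2 is free and consistent — try it, so K=2.
Step 3. [col 1: K + W ≡ F (mod 10)] column 1: given K=2, F=0, carry-in 0, and digits 0,2 already taken and all letters distinct, K+W≡F (mod 10) forces W=8 ⇒ W=8.
Step 4. [col 2: U + K ≡ P (mod 10)] U=6 is one option consistent with column 2 (U + K ≡ P (mod 10), carry-in 1) — take it, so U=6.
Step 5. [col 2: U + K ≡ P (mod 10)] column 2 reads U+K+carry(1)=P with U=6, K=2; with digits 0,2,6,8 already taken and all letters distinct, the only value for P is 9, so P=9.
Step 6. [col 3: G + N ≡ K (mod 10)] several values work for N in column 3 (G + N ≡ K (mod 10), carry-in 0); try N=7 ⇒ N=7.
Step 7. [col 3: G + N ≡ K (mod 10)] column 3 reads G+N+carry(0)=K with N=7, K=2; with digits 0,2,6,7,8,9 already taken and all letters distinct, the only value for G is 5, so G=5.
Step 8. [col 4: B + P ≡ B (mod 10)] no forcing yet in column 4 (carry-in 1); B=3 is free and consistent — try it. So B=3.
Step 9. [col 5: W + V ≡ B (mod 10)] in column 5 we have W+V≡B with carry-in 1; given W=8, B=3 and digits 0,2,3,5,6,7,8,9 already taken and all letters distinct, that pins V to 4. So V=4.
Step 10. [col 6: R + N ≡ P (mod 10)] column 6: given N=7, P=9, carry-in 1, and digits 0,2,3,4,5,6,7,8,9 already taken and all letters distinct, R+N≡P (mod 10) forces R=1 ⇒ R=1.

Answer: B=3, F=0, G=5, K=2, N=7, P=9, R=1, U=6, V=4, W=8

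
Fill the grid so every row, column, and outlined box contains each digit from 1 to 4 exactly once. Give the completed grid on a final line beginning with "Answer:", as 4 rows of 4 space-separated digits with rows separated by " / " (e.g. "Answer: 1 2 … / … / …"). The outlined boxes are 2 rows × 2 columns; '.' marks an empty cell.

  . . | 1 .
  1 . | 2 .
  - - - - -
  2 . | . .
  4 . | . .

Step 1. [r4c3∈{3}] only 3 remains possible at r4c3, so r4c3=3.
Step 2. [r3c2∈{1,3}] in row 3, 3 fits only at r3c2, so r3c2=3.
Step 3. [r3c4∈{1,4}] across row 3, 1 lands solely at r3c4, so r3c4=1.
Step 4. [r2c2∈{4}] r2c2's peers cover all but 4. So r2c2=4.
Step 5. [r1c1∈{3}] only 3 remains possible at r1c1 ⇒ r1c1=3.
Step 6. [r1c4∈{4}] nothing but 4 survives at r1c4, so r1c4=4.
Step 7. [r2c4∈{3}] only 3 remains possible at r2c4 ⇒ r2c4=3.
Step 8. [r4c2∈{1}] r4c2's peers cover all but 1, so r4c2=1.
Step 9. [r4c4∈{2}] only 2 remains possible at r4c4. So r4c4=2.
Step 10. [r1c2∈{2}] r1c2 is down to just 2. So r1c2=2.
Step 11. [r3c3∈{4}] r3c3's peers cover all but 4 ⇒ r3c3=4.

Answer: 3 2 1 4 / 1 4 2 3 / 2 3 4 1 / 4 1 3 2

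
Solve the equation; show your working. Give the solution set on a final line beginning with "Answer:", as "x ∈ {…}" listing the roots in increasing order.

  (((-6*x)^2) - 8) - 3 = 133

Step 1. [(((-6*x)^2) - 8) - 3 = 133] add 3: x sits inside (… - 3), so sub: ((-6*x)^2) - 8 = 136.
Step 2. [((-6*x)^2) - 8 = 136] the outer -8 inverts by adding 8. So sub: (-6*x)^2 = 144.
Step 3. [(-6*x)^2 = 144] 144 ≥ 0, LHS is (·)² — take ±√, so sqrt: -6*x = 12 or -12.
Step 4. [-6*x = 12 or -12] -6·(inner) — divide through by -6. So div: x = -2 or 2.

Answer: x ∈ {-2, 2}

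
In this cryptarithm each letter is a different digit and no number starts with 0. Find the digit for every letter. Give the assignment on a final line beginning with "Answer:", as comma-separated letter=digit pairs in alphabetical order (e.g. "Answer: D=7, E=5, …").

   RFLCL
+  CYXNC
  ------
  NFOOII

Step 1. [col 1: L + C ≡ I (mod 10)] column 1 (L + C ≡ I (mod 10), carry-in 0) doesn't pin C yet; pick C=8 and continue. So C=8.
Step 2. [col 1: L + C ≡ I (mod 10)] several values work for L in column 1 (L + C ≡ I (mod 10), carry-in 0); try L=2, so L=2.
Step 3. [col 1: L + C ≡ I (mod 10)] column 1: given L=2, C=8, carry-in 0, and digits 2,8 already taken and all letters distinct, L+C≡I (mod 10) forces I=0, so I=0.
Step 4. [col 2: C + N ≡ I (mod 10)] column 2 reads C+N+carry(1)=I with C=8, I=0; with digits 0,2,8 already taken and all letters distinct, the only value for N is 1 ⇒ N=1.
Step 5. [col 3: L + X ≡ O (mod 10)] X=6 is one option consistent with column 3 (L + X ≡ O (mod 10), carry-in 1) — take it, so X=6.
Step 6. [col 3: L + X ≡ O (mod 10)] from column 3 (L=2, X=6, carry-in 1, digits 0,1,2,6,8 already taken and all letters distinct): O must equal 9. So O=9.
Step 7. [col 4: F + Y ≡ O (mod 10)] column 4 (F + Y ≡ O (mod 10), carry-in 0) doesn't pin F yet; pick F=5 and continue ⇒ F=5.
Step 8. [col 4: F + Y ≡ O (mod 10)] column 4 reads F+Y+carry(0)=O with F=5, O=9; with digits 0,1,2,5,6,8,9 already taken and all letters distinct, the only value for Y is 4, so Y=4.
Step 9. [col 5: R + C ≡ F (mod 10)] column 5: given C=8, F=5, carry-in 0, and digits 0,1,2,4,5,6,8,9 already taken and all letters distinct, R+C≡F (mod 10) forces R=7. So R=7.

Answer: C=8, F=5, I=0, L=2, N=1, O=9, R=7, X=6, Y=4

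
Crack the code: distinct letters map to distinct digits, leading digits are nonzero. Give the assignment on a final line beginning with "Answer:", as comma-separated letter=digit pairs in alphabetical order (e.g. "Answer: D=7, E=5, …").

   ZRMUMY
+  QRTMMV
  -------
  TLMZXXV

Step 1. [col 1: Y + V ≡ V (mod 10)] column 1: given nothing yet, carry-in 0, and all letters distinct, none taken yet, Y+V≡V (mod 10) forces Y=0 ⇒ Y=0.
Step 2. [T] the sum has 7 digits but both addends have 6; that extra leading digit T is the final carry, namely 1, so T=1.
Step 3. [col 1: Y + V ≡ V (mod 10)] V=4 is one option consistent with column 1 (Y + V ≡ V (mod 10), carry-in 0) — take it ⇒ V=4.
Step 4. [col 2: M + M ≡ X (mod 10)] several values work for M in column 2 (M + M ≡ X (mod 10), carry-in 0); try M=6. So M=6.
Step 5. [col 2: M + M ≡ X (mod 10)] in column 2 we have M+M≡X with carry-in 0; given M=6 and digits 0,1,4,6 already taken and all letters distinct, that pins X to 2 ⇒ X=2.
Step 6. [col 3: U + M ≡ X (mod 10)] in column 3 we have U+M≡X with carry-in 1; given M=6, X=2 and digits 0,1,2,4,6 already taken and all letters distinct, that pins U to 5 ⇒ U=5.
Step 7. [col 4: M + T ≡ Z (mod 10)] in column 4 we have M+T≡Z with carry-in 1; given M=6, T=1 and digits 0,1,2,4,5,6 already taken and all letters distinct, that pins Z to 8, so Z=8.
Step 8. [col 5: R + R ≡ M (mod 10)] in column 5 we have R+R≡M with carry-in 0; given M=6 and digits 0,1,2,4,5,6,8 already taken and all letters distinct, that pins R to 3. So R=3.
Step 9. [col 6: Z + Q ≡ L (mod 10)] from column 6 (Z=8, carry-in 0, digits 0,1,2,3,4,5,6,8 already taken and all letters distinct): L must equal 7, so L=7.
Step 10. [col 6: Z + Q ≡ L (mod 10)] column 6: given Z=8, L=7, carry-in 0, and digits 0,1,2,3,4,5,6,7,8 already taken and all letters distinct, Z+Q≡L (mod 10) forces Q=9. So Q=9.

Answer: L=7, M=6, Q=9, R=3, T=1, U=5, V=4, X=2, Y=0, Z=8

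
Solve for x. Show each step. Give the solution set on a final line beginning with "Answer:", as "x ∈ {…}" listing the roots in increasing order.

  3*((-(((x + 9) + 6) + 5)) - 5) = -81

Step 1. [3*((-(((x + 9) + 6) + 5)) - 5) = -81] leading coefficient 3: divide by 3. So div: (-(((x + 9) + 6) + 5)) - 5 = -27.
Step 2. [(-(((x + 9) + 6) + 5)) - 5 = -27] 5 comes off first (add 5), so sub: -(((x + 9) + 6) + 5) = -22.
Step 3. [-(((x + 9) + 6) + 5) = -22] flip signs both sides, so neg: ((x + 9) + 6) + 5 = 22.
Step 4. [((x + 9) + 6) + 5 = 22] +5 is outermost — subtract 5 both sides, so sub: (x + 9) + 6 = 17.
Step 5. [(x + 9) + 6 = 17] peel the +6: subtract 6 from each side ⇒ sub: x + 9 = 11.
Step 6. [x + 9 = 11] peel the +9: subtract 9 from each side, so sub: x = 2.

Answer: x ∈ {2}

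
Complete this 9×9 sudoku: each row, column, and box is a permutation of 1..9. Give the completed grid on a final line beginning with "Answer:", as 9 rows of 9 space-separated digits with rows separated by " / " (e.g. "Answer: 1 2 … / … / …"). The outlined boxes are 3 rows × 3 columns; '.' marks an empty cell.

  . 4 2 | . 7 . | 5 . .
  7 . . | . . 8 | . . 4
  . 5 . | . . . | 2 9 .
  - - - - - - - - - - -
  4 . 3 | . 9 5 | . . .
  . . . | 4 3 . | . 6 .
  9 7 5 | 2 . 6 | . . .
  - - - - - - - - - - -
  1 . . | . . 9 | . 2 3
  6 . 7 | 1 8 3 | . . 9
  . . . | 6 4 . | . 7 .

Step 1. [r7c2∈{8}] r7c2 has the single candidate 8, so r7c2=8.
Step 2. [r6c5∈{1}] nothing but 1 survives at r6c5. So r6c5=1.
Step 3. [r6c9∈{8}] only 8 remains possible at r6c9, so r6c9=8.
Step 4. [r4c8∈{1}] r4c8 is down to just 1 ⇒ r4c8=1.
Step 5. [r2c8∈{3}] r2c8 has the single candidate 3 ⇒ r2c8=3.
Step 6. [r3c9∈{1,6,7}] across row 3, 7 lands solely at r3c9, so r3c9=7.
Step 7. [r8c2∈{2}] r8c2 has the single candidate 2 ⇒ r8c2=2.
Step 8. [r8c7∈{4}] only 4 remains possible at r8c7 ⇒ r8c7=4.
Step 9. [r7c5∈{5}] r7c5 is down to just 5, so r7c5=5.
Step 10. [r5c9∈{2,5}] row 5 places 5 nowhere but r5c9, so r5c9=5.
Step 11. [r1c6∈{1}] nothing but 1 survives at r1c6, so r1c6=1.
Step 12. [r3c3∈{1,6,8}] across row 3, 1 lands solely at r3c3. So r3c3=1.
Step 13. [r2c3∈{6,9}] r2c3 is the only open cell in col 3 admitting 6, so r2c3=6.
Step 14. [r3c1∈{3,8}] 8 has one home in row 3: r3c1 ⇒ r3c1=8.
Step 15. [r5c6∈{7}] only 7 remains possible at r5c6 ⇒ r5c6=7.
Step 16. [r2c2∈{9}] r2c2's peers cover all but 9 ⇒ r2c2=9.
Step 17. [r1c1∈{3}] nothing but 3 survives at r1c1 ⇒ r1c1=3.
Step 18. [r9c7∈{1,8}] row 9 places 8 nowhere but r9c7. So r9c7=8.
Step 19. [r3c4∈{3}] only 3 remains possible at r3c4, so r3c4=3.
Step 20. [r5c2∈{1}] r5c2 has the single candidate 1. So r5c2=1.
Step 21. [r5c7∈{9}] nothing but 9 survives at r5c7 ⇒ r5c7=9.
Step 22. [r4c2∈{6}] only 6 remains possible at r4c2. So r4c2=6.
Step 23. [r9c9∈{1}] r9c9 has the single candidate 1 ⇒ r9c9=1.
Step 24. [r4c4∈{8}] r4c4's peers cover all but 8. So r4c4=8.
Step 25. [r4c7∈{7}] r4c7 has the single candidate 7, so r4c7=7.
Step 26. [r4c9∈{2}] nothing but 2 survives at r4c9 ⇒ r4c9=2.
Step 27. [r1c4∈{9}] only 9 remains possible at r1c4 ⇒ r1c4=9.
Step 28. [r2c5∈{2}] r2c5 is down to just 2 ⇒ r2c5=2.
Step 29. [r5c3∈{8}] r5c3 has the single candidate 8, so r5c3=8.
Step 30. [r7c4∈{7}] r7c4 is down to just 7 ⇒ r7c4=7.
Step 31. [r6c8∈{4}] r6c8 is down to just 4, so r6c8=4.
Step 32. [r6c7∈{3}] r6c7 has the single candidate 3 ⇒ r6c7=3.
Step 33. [r3c6∈{4}] only 4 remains possible at r3c6, so r3c6=4.
Step 34. [r7c3∈{4}] only 4 remains possible at r7c3. So r7c3=4.
Step 35. [r8c8∈{5}] r8c8 has the single candidate 5 ⇒ r8c8=5.
Step 36. [r9c1∈{5}] only 5 remains possible at r9c1, so r9c1=5.
Step 37. [r5c1∈{2}] r5c1 has the single candidate 2, so r5c1=2.
Step 38. [r1c9∈{6}] only 6 remains possible at r1c9 ⇒ r1c9=6.
Step 39. [r3c5∈{6}] r3c5 has the single candidate 6. So r3c5=6.
Step 40. [r9c2∈{3}] r9c2's peers cover all but 3, so r9c2=3.
Step 41. [r1c8∈{8}] r1c8's peers cover all but 8, so r1c8=8.
Step 42. [r9c6∈{2}] only 2 remains possible at r9c6. So r9c6=2.
Step 43. [r9c3∈{9}] nothing but 9 survives at r9c3 ⇒ r9c3=9.
Step 44. [r2c4∈{5}] r2c4's peers cover all but 5, so r2c4=5.
Step 45. [r2c7∈{1}] r2c7 is down to just 1 ⇒ r2c7=1.
Step 46. [r7c7∈{6}] r7c7's peers cover all but 6 ⇒ r7c7=6.

Answer: 3 4 2 9 7 1 5 8 6 / 7 9 6 5 2 8 1 3 4 / 8 5 1 3 6 4 2 9 7 / 4 6 3 8 9 5 7 1 2 / 2 1 8 4 3 7 9 6 5 / 9 7 5 2 1 6 3 4 8 / 1 8 4 7 5 9 6 2 3 / 6 2 7 1 8 3 4 5 9 / 5 3 9 6 4 2 8 7 1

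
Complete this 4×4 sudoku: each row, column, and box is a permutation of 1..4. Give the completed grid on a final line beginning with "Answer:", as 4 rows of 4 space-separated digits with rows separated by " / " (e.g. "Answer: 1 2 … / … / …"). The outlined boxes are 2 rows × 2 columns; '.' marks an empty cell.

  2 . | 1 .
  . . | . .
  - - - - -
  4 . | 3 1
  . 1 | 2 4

Step 1. [r1c2∈{3,4}] in row 1, 4 fits only at r1c2 ⇒ r1c2=4.
Step 2. [r2c2∈{3}] r2c2 is down to just 3, so r2c2=3.
Step 3. [r2c1∈{1}] r2c1 is down to just 1, so r2c1=1.
Step 4. [r2c3∈{4}] r2c3's peers cover all but 4. So r2c3=4.
Step 5. [r3c2∈{2}] nothing but 2 survives at r3c2. So r3c2=2.
Step 6. [r2c4∈{2}] r2c4 has the single candidate 2, so r2c4=2.
Step 7. [r1c4∈{3}] nothing but 3 survives at r1c4 ⇒ r1c4=3.
Step 8. [r4c1∈{3}] nothing but 3 survives at r4c1, so r4c1=3.

Answer: 2 4 1 3 / 1 3 4 2 / 4 2 3 1 / 3 1 2 4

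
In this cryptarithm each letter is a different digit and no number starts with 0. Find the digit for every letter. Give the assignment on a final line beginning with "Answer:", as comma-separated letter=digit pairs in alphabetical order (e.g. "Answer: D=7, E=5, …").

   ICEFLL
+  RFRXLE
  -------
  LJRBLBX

Step 1. [col 1: L + E ≡ X (mod 10)] no forcing yet in column 1 (carry-in 0); X=7 is free and consistent — try it. So X=7.
Step 2. [col 1: L + E ≡ X (mod 10)] several values work for E in column 1 (L + E ≡ X (mod 10), carry-in 0); try E=6 ⇒ E=6.
Step 3. [col 1: L + E ≡ X (mod 10)] in column 1 we have L+E≡X with carry-in 0; given E=6, X=7 and digits 6,7 already taken and all letters distinct, that pins L to 1, so L=1.
Step 4. [col 2: L + L ≡ B (mod 10)] from column 2 (L=1, carry-in 0, digits 1,6,7 already taken and all letters distinct): B must equal 2 ⇒ B=2.
Step 5. [col 3: F + X ≡ L (mod 10)] from column 3 (X=7, L=1, carry-in 0, digits 1,2,6,7 already taken and all letters distinct): F must equal 4, so F=4.
Step 6. [col 4: E + R ≡ B (mod 10)] column 4 reads E+R+carry(1)=B with E=6, B=2; with digits 1,2,4,6,7 already taken and all letters distinct, the only value for R is 5, so R=5.
Step 7. [col 5: C + F ≡ R (mod 10)] in column 5 we have C+F≡R with carry-in 1; given F=4, R=5 and digits 1,2,4,5,6,7 already taken and all letters distinct, that pins C to 0, so C=0.
Step 8. [col 6: I + R ≡ J (mod 10)] J=3 is one option consistent with column 6 (I + R ≡ J (mod 10), carry-in 0) — take it ⇒ J=3.
Step 9. [col 6: I + R ≡ J (mod 10)] in column 6 we have I+R≡J with carry-in 0; given R=5, J=3 and digits 0,1,2,3,4,5,6,7 already taken and all letters distinct, that pins I to 8, so I=8.

Answer: B=2, C=0, E=6, F=4, I=8, J=3, L=1, R=5, X=7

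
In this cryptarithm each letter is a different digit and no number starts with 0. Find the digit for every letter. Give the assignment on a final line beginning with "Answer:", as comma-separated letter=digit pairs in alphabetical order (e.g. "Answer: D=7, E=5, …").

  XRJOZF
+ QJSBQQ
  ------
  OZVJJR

Step 1. [col 1: F + Q ≡ R (mod 10)] F=8 is one option consistent with column 1 (F + Q ≡ R (mod 10), carry-in 0) — take it ⇒ F=8.
Step 2. [col 1: F + Q ≡ R (mod 10)] Q=1 is one option consistent with column 1 (F + Q ≡ R (mod 10), carry-in 0) — take it. So Q=1.
Step 3. [col 1: F + Q ≡ R (mod 10)] column 1 reads F+Q+carry(0)=R with F=8, Q=1; with digits 1,8 already taken and all letters distinct, the only value for R is 9 ⇒ R=9.
Step 4. [col 2: Z + Q ≡ J (mod 10)] column 2 (Z + Q ≡ J (mod 10), carry-in 0) doesn't pin Z yet; pick Z=2 and continue ⇒ Z=2.
Step 5. [col 2: Z + Q ≡ J (mod 10)] in column 2 we have Z+Q≡J with carry-in 0; given Z=2, Q=1 and digits 1,2,8,9 already taken and all letters distinct, that pins J to 3 ⇒ J=3.
Step 6. [col 3: O + B ≡ J (mod 10)] several values work for B in column 3 (O + B ≡ J (mod 10), carry-in 0); try B=6. So B=6.
Step 7. [col 3: O + B ≡ J (mod 10)] column 3 reads O+B+carry(0)=J with B=6, J=3; with digits 1,2,3,6,8,9 already taken and all letters distinct, the only value for O is 7, so O=7.
Step 8. [col 4: J + S ≡ V (mod 10)] column 4: given J=3, carry-in 1, and digits 1,2,3,6,7,8,9 already taken and all letters distinct, J+S≡V (mod 10) forces V=4 ⇒ V=4.
Step 9. [col 4: J + S ≡ V (mod 10)] column 4 reads J+S+carry(1)=V with J=3, V=4; with digits 1,2,3,4,6,7,8,9 already taken and all letters distinct, the only value for S is 0, so S=0.
Step 10. [col 6: X + Q ≡ O (mod 10)] column 6: given Q=1, O=7, carry-in 1, and digits 0,1,2,3,4,6,7,8,9 already taken and all letters distinct, X+Q≡O (mod 10) forces X=5, so X=5.

Answer: B=6, F=8, J=3, O=7, Q=1, R=9, S=0, V=4, X=5, Z=2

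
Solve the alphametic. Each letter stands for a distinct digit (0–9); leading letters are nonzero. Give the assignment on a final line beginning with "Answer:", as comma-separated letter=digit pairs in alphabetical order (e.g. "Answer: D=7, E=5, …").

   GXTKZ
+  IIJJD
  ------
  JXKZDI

Step 1. [col 1: Z + D ≡ I (mod 10)] several values work for I in column 1 (Z + D ≡ I (mod 10), carry-in 0); try I=8, so I=8.
Step 2. [J] J is the leading digit of a 6-digit sum of two 5-digit numbers; the final carry is exactly 1, so J=1.
Step 3. [col 1: Z + D ≡ I (mod 10)] several values work for Z in column 1 (Z + D ≡ I (mod 10), carry-in 0); try Z=3 ⇒ Z=3.
Step 4. [col 1: Z + D ≡ I (mod 10)] column 1: given Z=3, I=8, carry-in 0, and digits 1,3,8 already taken and all letters distinct, Z+D≡I (mod 10) forces D=5. So D=5.
Step 5. [col 2: K + J ≡ D (mod 10)] from column 2 (J=1, D=5, carry-in 0, digits 1,3,5,8 already taken and all letters distinct): K must equal 4 ⇒ K=4.
Step 6. [col 3: T + J ≡ Z (mod 10)] column 3: given J=1, Z=3, carry-in 0, and digits 1,3,4,5,8 already taken and all letters distinct, T+J≡Z (mod 10) forces T=2, so T=2.
Step 7. [col 4: X + I ≡ K (mod 10)] in column 4 we have X+I≡K with carry-in 0; given I=8, K=4 and digits 1,2,3,4,5,8 already taken and all letters distinct, that pins X to 6, so X=6.
Step 8. [col 5: G + I ≡ X (mod 10)] in column 5 we have G+I≡X with carry-in 1; given I=8, X=6 and digits 1,2,3,4,5,6,8 already taken and all letters distinct, that pins G to 7, so G=7.

Answer: D=5, G=7, I=8, J=1, K=4, T=2, X=6, Z=3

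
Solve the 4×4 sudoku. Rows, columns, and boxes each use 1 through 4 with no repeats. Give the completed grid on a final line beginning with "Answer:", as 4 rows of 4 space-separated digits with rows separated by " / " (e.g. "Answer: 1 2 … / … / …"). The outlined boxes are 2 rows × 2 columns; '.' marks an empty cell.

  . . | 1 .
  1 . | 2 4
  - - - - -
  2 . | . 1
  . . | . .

Step 1. [r2c2∈{3}] nothing but 3 survives at r2c2 ⇒ r2c2=3.
Step 2. [r3c2∈{4}] r3c2's peers cover all but 4. So r3c2=4.
Step 3. [r4c1∈{3}] r4c1 is down to just 3 ⇒ r4c1=3.
Step 4. [r4c4∈{2}] r4c4 has the single candidate 2, so r4c4=2.
Step 5. [r4c3∈{4}] nothing but 4 survives at r4c3, so r4c3=4.
Step 6. [r4c2∈{1}] r4c2 has the single candidate 1. So r4c2=1.
Step 7. [r3c3∈{3}] r3c3 is down to just 3 ⇒ r3c3=3.
Step 8. [r1c2∈{2}] r1c2 has the single candidate 2. So r1c2=2.
Step 9. [r1c4∈{3}] r1c4's peers cover all but 3 ⇒ r1c4=3.
Step 10. [r1c1∈{4}] r1c1's peers cover all but 4 ⇒ r1c1=4.

Answer: 4 2 1 3 / 1 3 2 4 / 2 4 3 1 / 3 1 4 2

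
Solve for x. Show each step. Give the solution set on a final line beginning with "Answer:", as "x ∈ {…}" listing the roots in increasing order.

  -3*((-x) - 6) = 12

Step 1. [-3*((-x) - 6) = 12] divide by the outer -3 ⇒ div: (-x) - 6 = -4.
Step 2. [(-x) - 6 = -4] peel the -6: add 6 from each side, so sub: -x = 2.
Step 3. [-x = 2] LHS negated; negate both sides ⇒ neg: x = -2.

Answer: x ∈ {-2}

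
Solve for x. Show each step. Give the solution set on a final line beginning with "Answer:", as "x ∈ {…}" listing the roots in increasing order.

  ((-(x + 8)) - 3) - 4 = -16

Step 1. [((-(x + 8)) - 3) - 4 = -16] peel the -4: add 4 from each side ⇒ sub: (-(x + 8)) - 3 = -12.
Step 2. [(-(x + 8)) - 3 = -12] -3 is outermost — add 3 both sides ⇒ sub: -(x + 8) = -9.
Step 3. [-(x + 8) = -9] LHS negated; negate both sides ⇒ neg: x + 8 = 9.
Step 4. [x + 8 = 9] peel the +8: subtract 8 from each side, so sub: x = 1.

Answer: x ∈ {1}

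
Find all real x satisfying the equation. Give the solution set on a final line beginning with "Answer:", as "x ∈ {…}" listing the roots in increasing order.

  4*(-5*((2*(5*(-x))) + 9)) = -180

Step 1. [4*(-5*((2*(5*(-x))) + 9)) = -180] leading coefficient 4: divide by 4. So div: -5*((2*(5*(-x))) + 9) = -45.
Step 2. [-5*((2*(5*(-x))) + 9) = -45] LHS = -5·(…); ÷-5 both sides, so div: (2*(5*(-x))) + 9 = 9.
Step 3. [(2*(5*(-x))) + 9 = 9] the outer +9 inverts by subtracting 9. So sub: 2*(5*(-x)) = 0.
Step 4. [2*(5*(-x)) = 0] LHS = 2·(…); ÷2 both sides, so div: 5*(-x) = 0.
Step 5. [5*(-x) = 0] 5·(inner) — divide through by 5 ⇒ div: -x = 0.
Step 6. [-x = 0] leading − — multiply by −1 ⇒ neg: x = 0.

Answer: x ∈ {0}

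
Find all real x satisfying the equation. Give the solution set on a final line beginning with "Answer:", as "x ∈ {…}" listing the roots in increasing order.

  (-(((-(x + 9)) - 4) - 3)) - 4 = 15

Step 1. [(-(((-(x + 9)) - 4) - 3)) - 4 = 15] peel the -4: add 4 from each side ⇒ sub: -(((-(x + 9)) - 4) - 3) = 19.
Step 2. [-(((-(x + 9)) - 4) - 3) = 19] LHS negated; negate both sides. So neg: ((-(x + 9)) - 4) - 3 = -19.
Step 3. [((-(x + 9)) - 4) - 3 = -19] peel the -3: add 3 from each side. So sub: (-(x + 9)) - 4 = -16.
Step 4. [(-(x + 9)) - 4 = -16] the outer -4 inverts by adding 4. So sub: -(x + 9) = -12.
Step 5. [-(x + 9) = -12] LHS negated; negate both sides, so neg: x + 9 = 12.
Step 6. [x + 9 = 12] the outer +9 inverts by subtracting 9. So sub: x = 3.

Answer: x ∈ {3}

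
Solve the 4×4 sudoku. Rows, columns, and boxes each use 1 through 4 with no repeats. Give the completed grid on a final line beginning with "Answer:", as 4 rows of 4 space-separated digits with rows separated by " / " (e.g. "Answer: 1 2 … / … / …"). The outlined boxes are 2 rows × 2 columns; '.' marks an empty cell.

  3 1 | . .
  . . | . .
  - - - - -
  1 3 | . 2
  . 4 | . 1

Step 1. [r2c3∈{1,2,3,4}] r2c3 is the only open cell in row 2 admitting 1. So r2c3=1.
Step 2. [r2c1∈{2,4}] in col 1, 4 fits only at r2c1, so r2c1=4.
Step 3. [r1c3∈{2,4}] r1c3 is the only open cell in row 1 admitting 2. So r1c3=2.
Step 4. [r4c1∈{2}] r4c1 has the single candidate 2. So r4c1=2.
Step 5. [r1c4∈{4}] r1c4's peers cover all but 4. So r1c4=4.
Step 6. [r2c4∈{3}] nothing but 3 survives at r2c4, so r2c4=3.
Step 7. [r4c3∈{3}] nothing but 3 survives at r4c3 ⇒ r4c3=3.
Step 8. [r2c2∈{2}] r2c2 is down to just 2, so r2c2=2.
Step 9. [r3c3∈{4}] r3c3's peers cover all but 4 ⇒ r3c3=4.

Answer: 3 1 2 4 / 4 2 1 3 / 1 3 4 2 / 2 4 3 1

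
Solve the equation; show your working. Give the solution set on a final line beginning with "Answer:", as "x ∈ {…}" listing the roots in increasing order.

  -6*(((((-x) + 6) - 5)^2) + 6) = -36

Step 1. [-6*(((((-x) + 6) - 5)^2) + 6) = -36] LHS = -6·(…); ÷-6 both sides ⇒ div: ((((-x) + 6) - 5)^2) + 6 = 6.
Step 2. [((((-x) + 6) - 5)^2) + 6 = 6] the outer +6 inverts by subtracting 6. So sub: (((-x) + 6) - 5)^2 = 0.
Step 3. [(((-x) + 6) - 5)^2 = 0] LHS squared, RHS 0 ≥ 0: apply √ (±) ⇒ sqrt: ((-x) + 6) - 5 = 0.
Step 4. [((-x) + 6) - 5 = 0] 5 comes off first (add 5), so sub: (-x) + 6 = 5.
Step 5. [(-x) + 6 = 5] peel the +6: subtract 6 from each side. So sub: -x = -1.
Step 6. [-x = -1] flip signs both sides. So neg: x = 1.

Answer: x ∈ {1}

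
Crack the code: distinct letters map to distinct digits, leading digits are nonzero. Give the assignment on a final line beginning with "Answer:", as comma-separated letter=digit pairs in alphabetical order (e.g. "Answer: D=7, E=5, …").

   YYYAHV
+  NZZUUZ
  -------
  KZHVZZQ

Step 1. [col 1: V + Z ≡ Q (mod 10)] V=6 is one option consistent with column 1 (V + Z ≡ Q (mod 10), carry-in 0) — take it ⇒ V=6.
Step 2. [col 1: V + Z ≡ Q (mod 10)] Z=2 is one option consistent with column 1 (V + Z ≡ Q (mod 10), carry-in 0) — take it ⇒ Z=2.
Step 3. [K] adding two 6-digit numbers gives at most 6+1 digits, and here it does — K is that final carry and must be 1. So K=1.
Step 4. [col 1: V + Z ≡ Q (mod 10)] from column 1 (V=6, Z=2, carry-in 0, digits 1,2,6 already taken and all letters distinct): Q must equal 8. So Q=8.
Step 5. [col 2: H + U ≡ Z (mod 10)] column 2 (H + U ≡ Z (mod 10), carry-in 0) doesn't pin H yet; pick H=5 and continue, so H=5.
Step 6. [col 2: H + U ≡ Z (mod 10)] from column 2 (H=5, Z=2, carry-in 0, digits 1,2,5,6,8 already taken and all letters distinct): U must equal 7 ⇒ U=7.
Step 7. [col 3: A + U ≡ Z (mod 10)] in column 3 we have A+U≡Z with carry-in 1; given U=7, Z=2 and digits 1,2,5,6,7,8 already taken and all letters distinct, that pins A to 4. So A=4.
Step 8. [col 4: Y + Z ≡ V (mod 10)] in column 4 we have Y+Z≡V with carry-in 1; given Z=2, V=6 and digits 1,2,4,5,6,7,8 already taken and all letters distinct, that pins Y to 3 ⇒ Y=3.
Step 9. [col 6: Y + N ≡ Z (mod 10)] in column 6 we have Y+N≡Z with carry-in 0; given Y=3, Z=2 and digits 1,2,3,4,5,6,7,8 already taken and all letters distinct, that pins N to 9. So N=9.

Answer: A=4, H=5, K=1, N=9, Q=8, U=7, V=6, Y=3, Z=2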